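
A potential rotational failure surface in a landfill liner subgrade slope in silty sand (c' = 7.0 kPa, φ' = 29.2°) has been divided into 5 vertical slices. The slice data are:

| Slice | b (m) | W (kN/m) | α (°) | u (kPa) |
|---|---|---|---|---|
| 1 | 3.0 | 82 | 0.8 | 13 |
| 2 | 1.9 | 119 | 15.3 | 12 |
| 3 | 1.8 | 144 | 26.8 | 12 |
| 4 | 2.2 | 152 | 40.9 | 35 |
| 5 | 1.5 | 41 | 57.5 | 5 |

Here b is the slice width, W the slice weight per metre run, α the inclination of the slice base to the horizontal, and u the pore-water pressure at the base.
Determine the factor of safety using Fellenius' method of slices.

FS = 1.01

Ordinary method of slices: FS = Σ[c'·Δl_i + (W_i cosα_i − u_i·Δl_i)·tanφ'] / Σ W_i sinα_i, with Δl_i = b_i / cosα_i.
Slice 1: Δl = 3.0/cos0.8° = 3.000 m; N'_1 = 82·cos0.8° − 13·3.000 = 43.0; c'Δl = 21.00; W sinα = 1.1
Slice 2: Δl = 1.9/cos15.3° = 1.970 m; N'_2 = 119·cos15.3° − 12·1.970 = 91.1; c'Δl = 13.79; W sinα = 31.4
Slice 3: Δl = 1.8/cos26.8° = 2.017 m; N'_3 = 144·cos26.8° − 12·2.017 = 104.3; c'Δl = 14.12; W sinα = 64.9
Slice 4: Δl = 2.2/cos40.9° = 2.911 m; N'_4 = 152·cos40.9° − 35·2.911 = 13.0; c'Δl = 20.37; W sinα = 99.5
Slice 5: Δl = 1.5/cos57.5° = 2.792 m; N'_5 = 41·cos57.5° − 5·2.792 = 8.1; c'Δl = 19.54; W sinα = 34.6
Σc'Δl = 88.8 kN/m; ΣN' = 259.6 kN/m; ΣW sinα = 231.6 kN/m
Resisting = 88.8 + 259.6·tan29.2° = 88.8 + 145.1 = 233.9 kN/m
FS = 233.9 / 231.6 = 1.010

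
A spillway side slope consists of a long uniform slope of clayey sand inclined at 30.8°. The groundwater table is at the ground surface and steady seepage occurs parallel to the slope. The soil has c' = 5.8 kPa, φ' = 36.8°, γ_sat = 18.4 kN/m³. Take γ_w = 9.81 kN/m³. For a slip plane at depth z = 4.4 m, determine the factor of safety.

FS = 0.75

With seepage parallel to the slope and the water table at the surface, the effective normal stress on the slip plane uses the buoyant unit weight γ' = γ_sat − γ_w while the driving shear stress uses γ_sat:
FS = [c' + γ' z cos²β tanφ'] / [γ_sat z sinβ cosβ]
γ' = 18.4 − 9.81 = 8.59 kN/m³
Numerator = 5.8 + 8.59·4.4·cos²30.8°·tan36.8° = 5.8 + 8.59·4.4·0.7378·0.7481 = 26.662 kPa
Denominator = 18.4·4.4·sin30.8°·cos30.8° = 18.4·4.4·0.5120·0.8590 = 35.608 kPa
FS = 26.662 / 35.608 = 0.749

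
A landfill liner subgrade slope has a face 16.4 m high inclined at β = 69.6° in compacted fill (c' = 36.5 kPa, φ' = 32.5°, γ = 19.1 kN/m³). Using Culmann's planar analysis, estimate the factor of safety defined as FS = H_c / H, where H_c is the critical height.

H_c = (4c'/γ) · sinβ cosφ' / [1 − cos(β − φ')]
    = (4·36.5/19.1) · sin69.6°·cos32.5° / [1 − cos37.1°]
    = 7.644 · 0.7905 / 0.2024 = 29.85 m
FS = H_c / H = 29.85 / 16.4 = 1.820

FS = 1.82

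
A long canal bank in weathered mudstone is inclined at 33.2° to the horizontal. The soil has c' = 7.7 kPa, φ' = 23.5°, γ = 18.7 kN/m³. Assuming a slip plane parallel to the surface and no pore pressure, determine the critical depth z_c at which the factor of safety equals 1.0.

Setting FS = 1.00 in FS = [c' + γz cos²β tanφ'] / [γz sinβ cosβ] and solving for z:
z = c' / [γ cosβ (FS·sinβ − cosβ·tanφ')]
  = 7.7 / [18.7·cos33.2°·(1.00·sin33.2° − cos33.2°·tan23.5°)]
  = 7.7 / [18.7·0.8368·(1.00·0.5476 − 0.8368·0.4348)]
  = 7.7 / 2.8749 = 2.678 m

z_c = 2.68 m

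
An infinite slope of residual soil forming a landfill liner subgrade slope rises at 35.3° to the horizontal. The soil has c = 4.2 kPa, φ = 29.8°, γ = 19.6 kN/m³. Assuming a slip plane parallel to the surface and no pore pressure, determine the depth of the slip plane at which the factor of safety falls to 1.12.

z = 1.46 m

Setting FS = 1.12 in FS = [c + γz cos²β tanφ] / [γz sinβ cosβ] and solving for z:
z = c / [γ cosβ (FS·sinβ − cosβ·tanφ)]
  = 4.2 / [19.6·cos35.3°·(1.12·sin35.3° − cos35.3°·tan29.8°)]
  = 4.2 / [19.6·0.8161·(1.12·0.5779 − 0.8161·0.5727)]
  = 4.2 / 2.8760 = 1.460 m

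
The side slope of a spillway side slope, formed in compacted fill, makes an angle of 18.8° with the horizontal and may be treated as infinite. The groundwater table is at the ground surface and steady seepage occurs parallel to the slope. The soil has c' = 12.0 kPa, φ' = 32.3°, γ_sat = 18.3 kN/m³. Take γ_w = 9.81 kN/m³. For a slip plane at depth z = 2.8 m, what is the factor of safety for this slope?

With seepage parallel to the slope and the water table at the surface, the effective normal stress on the slip plane uses the buoyant unit weight γ' = γ_sat − γ_w while the driving shear stress uses γ_sat:
FS = [c' + γ' z cos²β tanφ'] / [γ_sat z sinβ cosβ]
γ' = 18.3 − 9.81 = 8.49 kN/m³
Numerator = 12.0 + 8.49·2.8·cos²18.8°·tan32.3° = 12.0 + 8.49·2.8·0.8961·0.6322 = 25.467 kPa
Denominator = 18.3·2.8·sin18.8°·cos18.8° = 18.3·2.8·0.3223·0.9466 = 15.632 kPa
FS = 25.467 / 15.632 = 1.629

FS = 1.63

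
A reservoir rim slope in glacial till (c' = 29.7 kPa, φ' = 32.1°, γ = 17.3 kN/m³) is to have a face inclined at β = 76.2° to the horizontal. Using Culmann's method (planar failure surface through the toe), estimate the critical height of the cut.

H_c = 20.04 m

Culmann's analysis gives the critical failure plane at α_cr = (β + φ')/2 = (76.2 + 32.1)/2 = 54.2°, and the critical height
H_c = (4c'/γ) · sinβ cosφ' / [1 − cos(β − φ')]
    = (4·29.7/17.3) · sin76.2°·cos32.1° / [1 − cos(44.1°)]
    = 6.867 · 0.9711·0.8471 / [1 − 0.7181]
    = 6.867 · 0.8227 / 0.2819
    = 20.04 m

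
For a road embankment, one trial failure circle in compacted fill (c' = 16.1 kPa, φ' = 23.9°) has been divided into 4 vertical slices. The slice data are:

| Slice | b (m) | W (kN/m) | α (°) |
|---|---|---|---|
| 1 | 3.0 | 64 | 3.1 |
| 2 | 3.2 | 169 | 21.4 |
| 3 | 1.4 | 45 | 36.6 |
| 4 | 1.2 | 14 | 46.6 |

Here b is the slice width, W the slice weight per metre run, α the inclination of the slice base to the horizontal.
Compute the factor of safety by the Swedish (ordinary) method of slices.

FS = 2.72

Ordinary method of slices: FS = Σ[c'·Δl_i + (W_i cosα_i)·tanφ'] / Σ W_i sinα_i, with Δl_i = b_i / cosα_i.
Slice 1: Δl = 3.0/cos3.1° = 3.004 m; N'_1 = 64·cos3.1° = 63.9; c'Δl = 48.37; W sinα = 3.5
Slice 2: Δl = 3.2/cos21.4° = 3.437 m; N'_2 = 169·cos21.4° = 157.3; c'Δl = 55.34; W sinα = 61.7
Slice 3: Δl = 1.4/cos36.6° = 1.744 m; N'_3 = 45·cos36.6° = 36.1; c'Δl = 28.08; W sinα = 26.8
Slice 4: Δl = 1.2/cos46.6° = 1.747 m; N'_4 = 14·cos46.6° = 9.6; c'Δl = 28.12; W sinα = 10.2
Σc'Δl = 159.9 kN/m; ΣN' = 267.0 kN/m; ΣW sinα = 102.1 kN/m
Resisting = 159.9 + 267.0·tan23.9° = 159.9 + 118.3 = 278.2 kN/m
FS = 278.2 / 102.1 = 2.724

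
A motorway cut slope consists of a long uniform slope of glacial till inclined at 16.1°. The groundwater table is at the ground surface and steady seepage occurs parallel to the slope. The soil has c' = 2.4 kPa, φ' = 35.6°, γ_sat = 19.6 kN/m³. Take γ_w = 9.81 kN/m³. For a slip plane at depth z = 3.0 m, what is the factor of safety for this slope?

With seepage parallel to the slope and the water table at the surface, the effective normal stress on the slip plane uses the buoyant unit weight γ' = γ_sat − γ_w while the driving shear stress uses γ_sat:
FS = [c' + γ' z cos²β tanφ'] / [γ_sat z sinβ cosβ]
γ' = 19.6 − 9.81 = 9.79 kN/m³
Numerator = 2.4 + 9.79·3.0·cos²16.1°·tan35.6° = 2.4 + 9.79·3.0·0.9231·0.7159 = 21.810 kPa
Denominator = 19.6·3.0·sin16.1°·cos16.1° = 19.6·3.0·0.2773·0.9608 = 15.667 kPa
FS = 21.810 / 15.667 = 1.392

FS = 1.39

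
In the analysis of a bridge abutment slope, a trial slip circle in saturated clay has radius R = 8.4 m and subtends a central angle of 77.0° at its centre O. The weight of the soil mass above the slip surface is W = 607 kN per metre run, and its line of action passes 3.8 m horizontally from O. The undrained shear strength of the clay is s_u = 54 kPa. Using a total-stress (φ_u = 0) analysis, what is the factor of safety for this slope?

FS = 2.22

Taking moments about the centre O, the resisting moment is provided by the undrained shear strength acting along the arc:
Arc length L_a = R·θ = 8.4·(77.0°·π/180) = 8.4·1.3439 = 11.29 m
M_R = s_u·L_a·R = 54·11.29·8.4 = 5120.6 kN·m/m
M_D = W·d = 607·3.8 = 2306.6 kN·m/m
FS = M_R / M_D = 5120.6 / 2306.6 = 2.220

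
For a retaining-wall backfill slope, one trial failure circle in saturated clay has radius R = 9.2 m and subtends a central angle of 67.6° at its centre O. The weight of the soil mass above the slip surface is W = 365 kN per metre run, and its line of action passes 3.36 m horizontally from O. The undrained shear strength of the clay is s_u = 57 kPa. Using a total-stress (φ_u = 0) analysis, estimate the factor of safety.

Taking moments about the centre O, the resisting moment is provided by the undrained shear strength acting along the arc:
Arc length L_a = R·θ = 9.2·(67.6°·π/180) = 9.2·1.1798 = 10.85 m
M_R = s_u·L_a·R = 57·10.85·9.2 = 5692.1 kN·m/m
M_D = W·d = 365·3.36 = 1226.4 kN·m/m
FS = M_R / M_D = 5692.1 / 1226.4 = 4.641

FS = 4.64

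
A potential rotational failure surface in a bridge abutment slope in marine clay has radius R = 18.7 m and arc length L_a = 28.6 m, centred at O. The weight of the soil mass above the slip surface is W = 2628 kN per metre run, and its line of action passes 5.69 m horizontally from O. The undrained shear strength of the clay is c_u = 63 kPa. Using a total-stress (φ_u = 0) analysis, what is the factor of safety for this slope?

Taking moments about the centre O, the resisting moment is provided by the undrained shear strength acting along the arc:
M_R = c_u·L_a·R = 63·28.60·18.7 = 33693.7 kN·m/m
M_D = W·d = 2628·5.69 = 14953.3 kN·m/m
FS = M_R / M_D = 33693.7 / 14953.3 = 2.253

FS = 2.25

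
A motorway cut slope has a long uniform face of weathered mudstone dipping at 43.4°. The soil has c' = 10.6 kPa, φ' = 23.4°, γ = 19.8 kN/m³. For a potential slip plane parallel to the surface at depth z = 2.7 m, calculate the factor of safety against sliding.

FS = 0.85

For an infinite slope with a slip plane parallel to the surface (no pore pressure): FS = [c' + γz cos²β tanφ'] / [γz sinβ cosβ].
γz = 19.8·2.7 = 53.46 kN/m²
Numerator = 10.6 + 53.46·cos²43.4°·tan23.4° = 10.6 + 53.46·0.5279·0.4327 = 22.813 kPa
Denominator = 53.46·sin43.4°·cos43.4° = 53.46·0.6871·0.7266 = 26.688 kPa
FS = 22.813 / 26.688 = 0.855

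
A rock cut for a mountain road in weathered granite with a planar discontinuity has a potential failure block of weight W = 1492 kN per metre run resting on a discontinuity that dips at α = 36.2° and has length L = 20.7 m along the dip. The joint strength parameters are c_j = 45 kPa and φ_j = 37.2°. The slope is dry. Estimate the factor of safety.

Resolving the block weight along and normal to the plane and applying the Mohr–Coulomb strength on the joint:
N' = W cosα = 1492·cos36.2° = 1204.0 kN/m
Driving force T = W sinα = 1492·sin36.2° = 881.2 kN/m
Resisting force R = c_j·L + N'·tanφ_j = 45·20.7 + 1204.0·tan37.2° = 931.5 + 913.9 = 1845.4 kN/m
FS = R / T = 1845.4 / 881.2 = 2.094

FS = 2.09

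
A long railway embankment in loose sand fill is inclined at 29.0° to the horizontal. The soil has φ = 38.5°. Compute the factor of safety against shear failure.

For a dry cohesionless infinite slope the factor of safety is FS = tanφ / tanβ.
FS = tan38.5° / tan29.0° = 0.7954 / 0.5543 = 1.435

FS = 1.44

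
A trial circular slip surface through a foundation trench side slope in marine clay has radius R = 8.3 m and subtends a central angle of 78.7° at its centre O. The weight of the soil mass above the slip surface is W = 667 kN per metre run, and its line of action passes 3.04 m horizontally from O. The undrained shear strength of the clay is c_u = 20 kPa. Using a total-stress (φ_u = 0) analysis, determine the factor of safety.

Taking moments about the centre O, the resisting moment is provided by the undrained shear strength acting along the arc:
Arc length L_a = R·θ = 8.3·(78.7°·π/180) = 8.3·1.3736 = 11.40 m
M_R = c_u·L_a·R = 20·11.40·8.3 = 1892.5 kN·m/m
M_D = W·d = 667·3.04 = 2027.7 kN·m/m
FS = M_R / M_D = 1892.5 / 2027.7 = 0.933

FS = 0.93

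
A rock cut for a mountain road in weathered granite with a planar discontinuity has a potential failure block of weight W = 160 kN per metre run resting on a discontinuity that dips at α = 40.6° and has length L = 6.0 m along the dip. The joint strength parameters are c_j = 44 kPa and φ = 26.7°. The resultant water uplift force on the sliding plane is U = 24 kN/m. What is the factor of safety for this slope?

Resolving the block weight along and normal to the plane and applying the Mohr–Coulomb strength on the joint:
N' = W cosα − U = 160·cos40.6° − 24 = 97.5 kN/m
Driving force T = W sinα = 160·sin40.6° = 104.1 kN/m
Resisting force R = c_j·L + N'·tanφ = 44·6.0 + 97.5·tan26.7° = 264.0 + 49.0 = 313.0 kN/m
FS = R / T = 313.0 / 104.1 = 3.006

FS = 3.01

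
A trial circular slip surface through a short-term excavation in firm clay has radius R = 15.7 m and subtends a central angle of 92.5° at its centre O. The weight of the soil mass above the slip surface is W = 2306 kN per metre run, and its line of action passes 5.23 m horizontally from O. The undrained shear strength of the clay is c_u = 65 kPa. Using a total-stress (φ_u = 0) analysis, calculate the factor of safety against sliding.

FS = 2.14

Taking moments about the centre O, the resisting moment is provided by the undrained shear strength acting along the arc:
Arc length L_a = R·θ = 15.7·(92.5°·π/180) = 15.7·1.6144 = 25.35 m
M_R = c_u·L_a·R = 65·25.35·15.7 = 25866.1 kN·m/m
M_D = W·d = 2306·5.23 = 12060.4 kN·m/m
FS = M_R / M_D = 25866.1 / 12060.4 = 2.145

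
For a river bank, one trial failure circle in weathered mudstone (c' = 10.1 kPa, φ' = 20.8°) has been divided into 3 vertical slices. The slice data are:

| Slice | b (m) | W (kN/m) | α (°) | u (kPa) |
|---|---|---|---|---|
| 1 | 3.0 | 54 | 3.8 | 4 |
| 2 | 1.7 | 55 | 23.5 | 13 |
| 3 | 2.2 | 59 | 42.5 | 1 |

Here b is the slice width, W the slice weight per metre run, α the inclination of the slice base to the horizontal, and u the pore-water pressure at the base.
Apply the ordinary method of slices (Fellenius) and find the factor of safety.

FS = 1.84

Ordinary method of slices: FS = Σ[c'·Δl_i + (W_i cosα_i − u_i·Δl_i)·tanφ'] / Σ W_i sinα_i, with Δl_i = b_i / cosα_i.
Slice 1: Δl = 3.0/cos3.8° = 3.007 m; N'_1 = 54·cos3.8° − 4·3.007 = 41.9; c'Δl = 30.37; W sinα = 3.6
Slice 2: Δl = 1.7/cos23.5° = 1.854 m; N'_2 = 55·cos23.5° − 13·1.854 = 26.3; c'Δl = 18.72; W sinα = 21.9
Slice 3: Δl = 2.2/cos42.5° = 2.984 m; N'_3 = 59·cos42.5° − 1·2.984 = 40.5; c'Δl = 30.14; W sinα = 39.9
Σc'Δl = 79.2 kN/m; ΣN' = 108.7 kN/m; ΣW sinα = 65.4 kN/m
Resisting = 79.2 + 108.7·tan20.8° = 79.2 + 41.3 = 120.5 kN/m
FS = 120.5 / 65.4 = 1.844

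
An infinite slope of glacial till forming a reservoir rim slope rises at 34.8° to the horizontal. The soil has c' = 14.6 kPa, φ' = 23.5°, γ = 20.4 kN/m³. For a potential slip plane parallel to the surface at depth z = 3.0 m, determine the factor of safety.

FS = 1.13

For an infinite slope with a slip plane parallel to the surface (no pore pressure): FS = [c' + γz cos²β tanφ'] / [γz sinβ cosβ].
γz = 20.4·3.0 = 61.20 kN/m²
Numerator = 14.6 + 61.20·cos²34.8°·tan23.5° = 14.6 + 61.20·0.6743·0.4348 = 32.543 kPa
Denominator = 61.20·sin34.8°·cos34.8° = 61.20·0.5707·0.8211 = 28.681 kPa
FS = 32.543 / 28.681 = 1.135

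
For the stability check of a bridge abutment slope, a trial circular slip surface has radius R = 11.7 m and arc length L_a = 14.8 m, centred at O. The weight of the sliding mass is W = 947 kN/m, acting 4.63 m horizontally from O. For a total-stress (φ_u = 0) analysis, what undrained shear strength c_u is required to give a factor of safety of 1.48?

FS = c_u·L_a·R / (W·d), so c_u = FS·W·d / (L_a·R).
c_u = 1.48·947·4.63 / (14.80·11.7) = 6489.2 / 173.16 = 37.48 kPa

c_u = 37.5 kPa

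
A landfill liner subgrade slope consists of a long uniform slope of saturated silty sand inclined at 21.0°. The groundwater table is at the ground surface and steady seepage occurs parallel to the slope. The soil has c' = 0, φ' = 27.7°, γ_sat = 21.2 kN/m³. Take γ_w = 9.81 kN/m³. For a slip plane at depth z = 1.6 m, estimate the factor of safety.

FS = 0.73

With seepage parallel to the slope and the water table at the surface, the effective normal stress on the slip plane uses the buoyant unit weight γ' = γ_sat − γ_w while the driving shear stress uses γ_sat:
FS = [c' + γ' z cos²β tanφ'] / [γ_sat z sinβ cosβ]
(For c' = 0 this reduces to FS = (γ'/γ_sat)·tanφ'/tanβ.)
γ' = 21.2 − 9.81 = 11.39 kN/m³
Numerator = 0.0 + 11.39·1.6·cos²21.0°·tan27.7° = 0.0 + 11.39·1.6·0.8716·0.5250 = 8.339 kPa
Denominator = 21.2·1.6·sin21.0°·cos21.0° = 21.2·1.6·0.3584·0.9336 = 11.348 kPa
FS = 8.339 / 11.348 = 0.735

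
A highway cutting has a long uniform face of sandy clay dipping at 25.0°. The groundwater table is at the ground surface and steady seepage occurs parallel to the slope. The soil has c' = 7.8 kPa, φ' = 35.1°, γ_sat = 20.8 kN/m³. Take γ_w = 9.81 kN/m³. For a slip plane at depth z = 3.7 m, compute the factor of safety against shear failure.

With seepage parallel to the slope and the water table at the surface, the effective normal stress on the slip plane uses the buoyant unit weight γ' = γ_sat − γ_w while the driving shear stress uses γ_sat:
FS = [c' + γ' z cos²β tanφ'] / [γ_sat z sinβ cosβ]
γ' = 20.8 − 9.81 = 10.99 kN/m³
Numerator = 7.8 + 10.99·3.7·cos²25.0°·tan35.1° = 7.8 + 10.99·3.7·0.8214·0.7028 = 31.274 kPa
Denominator = 20.8·3.7·sin25.0°·cos25.0° = 20.8·3.7·0.4226·0.9063 = 29.477 kPa
FS = 31.274 / 29.477 = 1.061

FS = 1.06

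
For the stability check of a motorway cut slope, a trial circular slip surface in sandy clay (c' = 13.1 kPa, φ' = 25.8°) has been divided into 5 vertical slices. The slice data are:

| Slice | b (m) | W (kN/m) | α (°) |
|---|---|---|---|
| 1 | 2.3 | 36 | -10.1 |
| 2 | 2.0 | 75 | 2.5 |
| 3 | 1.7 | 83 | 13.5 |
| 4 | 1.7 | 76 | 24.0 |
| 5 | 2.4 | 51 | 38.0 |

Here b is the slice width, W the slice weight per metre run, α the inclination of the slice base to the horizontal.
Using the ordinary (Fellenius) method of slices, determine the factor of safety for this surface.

Ordinary method of slices: FS = Σ[c'·Δl_i + (W_i cosα_i)·tanφ'] / Σ W_i sinα_i, with Δl_i = b_i / cosα_i.
Slice 1: Δl = 2.3/cos(-10.1°) = 2.336 m; N'_1 = 36·cos(-10.1°) = 35.4; c'Δl = 30.60; W sinα = -6.3
Slice 2: Δl = 2.0/cos2.5° = 2.002 m; N'_2 = 75·cos2.5° = 74.9; c'Δl = 26.22; W sinα = 3.3
Slice 3: Δl = 1.7/cos13.5° = 1.748 m; N'_3 = 83·cos13.5° = 80.7; c'Δl = 22.90; W sinα = 19.4
Slice 4: Δl = 1.7/cos24.0° = 1.861 m; N'_4 = 76·cos24.0° = 69.4; c'Δl = 24.38; W sinα = 30.9
Slice 5: Δl = 2.4/cos38.0° = 3.046 m; N'_5 = 51·cos38.0° = 40.2; c'Δl = 39.90; W sinα = 31.4
Σc'Δl = 144.0 kN/m; ΣN' = 300.7 kN/m; ΣW sinα = 78.6 kN/m
Resisting = 144.0 + 300.7·tan25.8° = 144.0 + 145.4 = 289.4 kN/m
FS = 289.4 / 78.6 = 3.679

FS = 3.68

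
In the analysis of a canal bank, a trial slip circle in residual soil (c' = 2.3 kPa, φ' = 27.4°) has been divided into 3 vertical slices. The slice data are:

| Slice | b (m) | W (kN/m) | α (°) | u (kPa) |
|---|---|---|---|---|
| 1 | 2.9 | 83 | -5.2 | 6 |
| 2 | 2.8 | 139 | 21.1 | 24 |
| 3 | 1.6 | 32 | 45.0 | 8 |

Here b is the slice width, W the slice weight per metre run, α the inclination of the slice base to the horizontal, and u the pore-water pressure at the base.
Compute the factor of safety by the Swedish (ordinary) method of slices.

FS = 1.30

Ordinary method of slices: FS = Σ[c'·Δl_i + (W_i cosα_i − u_i·Δl_i)·tanφ'] / Σ W_i sinα_i, with Δl_i = b_i / cosα_i.
Slice 1: Δl = 2.9/cos(-5.2°) = 2.912 m; N'_1 = 83·cos(-5.2°) − 6·2.912 = 65.2; c'Δl = 6.70; W sinα = -7.5
Slice 2: Δl = 2.8/cos21.1° = 3.001 m; N'_2 = 139·cos21.1° − 24·3.001 = 57.7; c'Δl = 6.90; W sinα = 50.0
Slice 3: Δl = 1.6/cos45.0° = 2.263 m; N'_3 = 32·cos45.0° − 8·2.263 = 4.5; c'Δl = 5.20; W sinα = 22.6
Σc'Δl = 18.8 kN/m; ΣN' = 127.4 kN/m; ΣW sinα = 65.1 kN/m
Resisting = 18.8 + 127.4·tan27.4° = 18.8 + 66.0 = 84.8 kN/m
FS = 84.8 / 65.1 = 1.302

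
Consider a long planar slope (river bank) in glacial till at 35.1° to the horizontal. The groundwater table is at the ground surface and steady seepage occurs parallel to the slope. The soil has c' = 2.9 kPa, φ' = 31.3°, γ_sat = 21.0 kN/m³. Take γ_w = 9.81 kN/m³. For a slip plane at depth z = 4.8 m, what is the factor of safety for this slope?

With seepage parallel to the slope and the water table at the surface, the effective normal stress on the slip plane uses the buoyant unit weight γ' = γ_sat − γ_w while the driving shear stress uses γ_sat:
FS = [c' + γ' z cos²β tanφ'] / [γ_sat z sinβ cosβ]
γ' = 21.0 − 9.81 = 11.19 kN/m³
Numerator = 2.9 + 11.19·4.8·cos²35.1°·tan31.3° = 2.9 + 11.19·4.8·0.6694·0.6080 = 24.760 kPa
Denominator = 21.0·4.8·sin35.1°·cos35.1° = 21.0·4.8·0.5750·0.8181 = 47.420 kPa
FS = 24.760 / 47.420 = 0.522

FS = 0.52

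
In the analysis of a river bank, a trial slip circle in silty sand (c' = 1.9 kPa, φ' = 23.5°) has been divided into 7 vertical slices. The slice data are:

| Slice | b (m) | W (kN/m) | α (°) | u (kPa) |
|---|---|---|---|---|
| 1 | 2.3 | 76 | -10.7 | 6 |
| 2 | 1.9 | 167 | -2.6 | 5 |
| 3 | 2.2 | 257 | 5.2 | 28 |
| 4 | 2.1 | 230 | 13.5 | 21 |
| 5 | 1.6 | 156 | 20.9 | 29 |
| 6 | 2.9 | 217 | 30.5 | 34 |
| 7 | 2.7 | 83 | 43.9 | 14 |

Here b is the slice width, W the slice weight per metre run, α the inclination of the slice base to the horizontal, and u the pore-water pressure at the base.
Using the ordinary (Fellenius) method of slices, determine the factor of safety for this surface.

FS = 1.31

Ordinary method of slices: FS = Σ[c'·Δl_i + (W_i cosα_i − u_i·Δl_i)·tanφ'] / Σ W_i sinα_i, with Δl_i = b_i / cosα_i.
Slice 1: Δl = 2.3/cos(-10.7°) = 2.341 m; N'_1 = 76·cos(-10.7°) − 6·2.341 = 60.6; c'Δl = 4.45; W sinα = -14.1
Slice 2: Δl = 1.9/cos(-2.6°) = 1.902 m; N'_2 = 167·cos(-2.6°) − 5·1.902 = 157.3; c'Δl = 3.61; W sinα = -7.6
Slice 3: Δl = 2.2/cos5.2° = 2.209 m; N'_3 = 257·cos5.2° − 28·2.209 = 194.1; c'Δl = 4.20; W sinα = 23.3
Slice 4: Δl = 2.1/cos13.5° = 2.160 m; N'_4 = 230·cos13.5° − 21·2.160 = 178.3; c'Δl = 4.10; W sinα = 53.7
Slice 5: Δl = 1.6/cos20.9° = 1.713 m; N'_5 = 156·cos20.9° − 29·1.713 = 96.1; c'Δl = 3.25; W sinα = 55.7
Slice 6: Δl = 2.9/cos30.5° = 3.366 m; N'_6 = 217·cos30.5° − 34·3.366 = 72.5; c'Δl = 6.39; W sinα = 110.1
Slice 7: Δl = 2.7/cos43.9° = 3.747 m; N'_7 = 83·cos43.9° − 14·3.747 = 7.3; c'Δl = 7.12; W sinα = 57.6
Σc'Δl = 33.1 kN/m; ΣN' = 766.3 kN/m; ΣW sinα = 278.6 kN/m
Resisting = 33.1 + 766.3·tan23.5° = 33.1 + 333.2 = 366.3 kN/m
FS = 366.3 / 278.6 = 1.315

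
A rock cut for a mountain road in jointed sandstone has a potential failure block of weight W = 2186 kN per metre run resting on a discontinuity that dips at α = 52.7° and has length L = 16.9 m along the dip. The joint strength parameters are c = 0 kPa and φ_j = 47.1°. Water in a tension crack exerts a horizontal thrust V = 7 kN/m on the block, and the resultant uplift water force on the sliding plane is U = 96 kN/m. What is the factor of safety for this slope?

FS = 0.76

Resolving the block weight along and normal to the plane and applying the Mohr–Coulomb strength on the joint:
N' = W cosα − U − V sinα = 2186·cos52.7° − 96 − 7·sin52.7° = 1223.1 kN/m
Driving force T = W sinα + V cosα = 2186·sin52.7° + 7·cos52.7° = 1743.1 kN/m
Resisting force R = c·L + N'·tanφ_j = 0·16.9 + 1223.1·tan47.1° = 0.0 + 1316.2 = 1316.2 kN/m
FS = R / T = 1316.2 / 1743.1 = 0.755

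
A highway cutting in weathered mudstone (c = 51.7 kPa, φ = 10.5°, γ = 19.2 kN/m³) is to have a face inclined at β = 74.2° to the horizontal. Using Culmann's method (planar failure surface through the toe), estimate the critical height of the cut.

H_c = 18.30 m

Culmann's analysis gives the critical failure plane at α_cr = (β + φ)/2 = (74.2 + 10.5)/2 = 42.4°, and the critical height
H_c = (4c/γ) · sinβ cosφ / [1 − cos(β − φ)]
    = (4·51.7/19.2) · sin74.2°·cos10.5° / [1 − cos(63.7°)]
    = 10.771 · 0.9622·0.9833 / [1 − 0.4431]
    = 10.771 · 0.9461 / 0.5569
    = 18.30 m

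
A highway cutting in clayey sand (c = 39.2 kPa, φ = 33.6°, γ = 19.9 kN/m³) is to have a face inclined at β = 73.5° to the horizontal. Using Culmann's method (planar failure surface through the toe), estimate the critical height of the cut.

Culmann's analysis gives the critical failure plane at α_cr = (β + φ)/2 = (73.5 + 33.6)/2 = 53.5°, and the critical height
H_c = (4c/γ) · sinβ cosφ / [1 − cos(β − φ)]
    = (4·39.2/19.9) · sin73.5°·cos33.6° / [1 − cos(39.9°)]
    = 7.879 · 0.9588·0.8329 / [1 − 0.7672]
    = 7.879 · 0.7986 / 0.2328
    = 27.03 m

H_c = 27.03 m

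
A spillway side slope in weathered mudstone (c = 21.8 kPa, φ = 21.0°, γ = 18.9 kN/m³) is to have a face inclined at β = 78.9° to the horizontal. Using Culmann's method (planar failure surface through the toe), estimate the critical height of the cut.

Culmann's analysis gives the critical failure plane at α_cr = (β + φ)/2 = (78.9 + 21.0)/2 = 50.0°, and the critical height
H_c = (4c/γ) · sinβ cosφ / [1 − cos(β − φ)]
    = (4·21.8/18.9) · sin78.9°·cos21.0° / [1 − cos(57.9°)]
    = 4.614 · 0.9813·0.9336 / [1 − 0.5314]
    = 4.614 · 0.9161 / 0.4686
    = 9.02 m

H_c = 9.02 m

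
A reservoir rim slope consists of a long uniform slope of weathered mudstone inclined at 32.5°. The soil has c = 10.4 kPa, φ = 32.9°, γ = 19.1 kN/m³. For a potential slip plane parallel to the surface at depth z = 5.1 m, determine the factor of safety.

For an infinite slope with a slip plane parallel to the surface (no pore pressure): FS = [c + γz cos²β tanφ] / [γz sinβ cosβ].
γz = 19.1·5.1 = 97.41 kN/m²
Numerator = 10.4 + 97.41·cos²32.5°·tan32.9° = 10.4 + 97.41·0.7113·0.6469 = 55.225 kPa
Denominator = 97.41·sin32.5°·cos32.5° = 97.41·0.5373·0.8434 = 44.142 kPa
FS = 55.225 / 44.142 = 1.251

FS = 1.25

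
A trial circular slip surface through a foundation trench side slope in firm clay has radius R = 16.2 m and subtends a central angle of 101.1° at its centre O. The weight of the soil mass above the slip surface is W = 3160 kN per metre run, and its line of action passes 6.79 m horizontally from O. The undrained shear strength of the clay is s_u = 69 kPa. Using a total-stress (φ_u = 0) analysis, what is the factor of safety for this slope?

Taking moments about the centre O, the resisting moment is provided by the undrained shear strength acting along the arc:
Arc length L_a = R·θ = 16.2·(101.1°·π/180) = 16.2·1.7645 = 28.59 m
M_R = s_u·L_a·R = 69·28.59·16.2 = 31952.7 kN·m/m
M_D = W·d = 3160·6.79 = 21456.4 kN·m/m
FS = M_R / M_D = 31952.7 / 21456.4 = 1.489

FS = 1.49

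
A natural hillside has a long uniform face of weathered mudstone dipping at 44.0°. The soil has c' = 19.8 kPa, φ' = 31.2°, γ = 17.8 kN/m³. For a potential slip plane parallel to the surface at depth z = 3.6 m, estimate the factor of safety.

FS = 1.25

For an infinite slope with a slip plane parallel to the surface (no pore pressure): FS = [c' + γz cos²β tanφ'] / [γz sinβ cosβ].
γz = 17.8·3.6 = 64.08 kN/m²
Numerator = 19.8 + 64.08·cos²44.0°·tan31.2° = 19.8 + 64.08·0.5174·0.6056 = 39.881 kPa
Denominator = 64.08·sin44.0°·cos44.0° = 64.08·0.6947·0.7193 = 32.020 kPa
FS = 39.881 / 32.020 = 1.245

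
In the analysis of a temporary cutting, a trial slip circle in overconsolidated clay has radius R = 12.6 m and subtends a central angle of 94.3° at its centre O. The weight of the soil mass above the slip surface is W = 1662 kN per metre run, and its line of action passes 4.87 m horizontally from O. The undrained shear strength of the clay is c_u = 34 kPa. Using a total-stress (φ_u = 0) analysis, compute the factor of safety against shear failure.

FS = 1.10

Taking moments about the centre O, the resisting moment is provided by the undrained shear strength acting along the arc:
Arc length L_a = R·θ = 12.6·(94.3°·π/180) = 12.6·1.6458 = 20.74 m
M_R = c_u·L_a·R = 34·20.74·12.6 = 8884.0 kN·m/m
M_D = W·d = 1662·4.87 = 8093.9 kN·m/m
FS = M_R / M_D = 8884.0 / 8093.9 = 1.098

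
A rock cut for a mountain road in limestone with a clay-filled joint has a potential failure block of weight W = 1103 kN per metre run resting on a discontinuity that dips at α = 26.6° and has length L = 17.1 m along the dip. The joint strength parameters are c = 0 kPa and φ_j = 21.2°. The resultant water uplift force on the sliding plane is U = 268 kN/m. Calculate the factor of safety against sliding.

Resolving the block weight along and normal to the plane and applying the Mohr–Coulomb strength on the joint:
N' = W cosα − U = 1103·cos26.6° − 268 = 718.3 kN/m
Driving force T = W sinα = 1103·sin26.6° = 493.9 kN/m
Resisting force R = c·L + N'·tanφ_j = 0·17.1 + 718.3·tan21.2° = 0.0 + 278.6 = 278.6 kN/m
FS = R / T = 278.6 / 493.9 = 0.564

FS = 0.56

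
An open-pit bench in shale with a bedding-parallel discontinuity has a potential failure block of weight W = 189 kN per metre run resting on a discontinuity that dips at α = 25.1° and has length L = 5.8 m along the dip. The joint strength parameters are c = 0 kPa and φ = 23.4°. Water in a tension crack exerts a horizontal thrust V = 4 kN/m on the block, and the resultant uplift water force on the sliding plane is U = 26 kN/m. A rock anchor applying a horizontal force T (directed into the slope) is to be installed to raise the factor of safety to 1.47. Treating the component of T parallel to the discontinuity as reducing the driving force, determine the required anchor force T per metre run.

T = 40 kN/m

Resolving forces along and normal to the sliding plane, with the horizontal anchor force T adding T·sinα to the effective normal force and T·cosα acting up the plane against the driving force:
FS = [cL + (W cosα − U − V sinα + T sinα) tanφ] / [W sinα + V cosα − T cosα]
Without the anchor: N' = 143.5 kN/m, driving T_d = 83.8 kN/m, resisting R = 0·5.8 + 143.5·tan23.4° = 62.1 kN/m, FS = 0.74.
Setting FS = 1.47 and solving for T:
1.47·(83.8 − T cos25.1°) = 62.1 + T sin25.1°·tan23.4°
T·(sin25.1°·tan23.4° + 1.47·cos25.1°) = 1.47·83.8 − 62.1
T·(0.4242·0.4327 + 1.47·0.9056) = 123.2 − 62.1 = 61.1
T·1.5148 = 61.1
T = 40.3 kN/m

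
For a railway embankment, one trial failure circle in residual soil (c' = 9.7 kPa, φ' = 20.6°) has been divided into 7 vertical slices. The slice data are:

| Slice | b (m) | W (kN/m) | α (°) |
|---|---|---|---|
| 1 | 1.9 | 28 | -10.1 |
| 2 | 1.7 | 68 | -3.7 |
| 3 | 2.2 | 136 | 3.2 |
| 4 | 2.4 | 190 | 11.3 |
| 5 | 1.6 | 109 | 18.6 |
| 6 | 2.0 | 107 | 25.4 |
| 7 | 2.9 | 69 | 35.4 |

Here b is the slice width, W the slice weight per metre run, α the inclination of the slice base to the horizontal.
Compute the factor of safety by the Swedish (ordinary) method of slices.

FS = 2.60

Ordinary method of slices: FS = Σ[c'·Δl_i + (W_i cosα_i)·tanφ'] / Σ W_i sinα_i, with Δl_i = b_i / cosα_i.
Slice 1: Δl = 1.9/cos(-10.1°) = 1.930 m; N'_1 = 28·cos(-10.1°) = 27.6; c'Δl = 18.72; W sinα = -4.9
Slice 2: Δl = 1.7/cos(-3.7°) = 1.704 m; N'_2 = 68·cos(-3.7°) = 67.9; c'Δl = 16.52; W sinα = -4.4
Slice 3: Δl = 2.2/cos3.2° = 2.203 m; N'_3 = 136·cos3.2° = 135.8; c'Δl = 21.37; W sinα = 7.6
Slice 4: Δl = 2.4/cos11.3° = 2.447 m; N'_4 = 190·cos11.3° = 186.3; c'Δl = 23.74; W sinα = 37.2
Slice 5: Δl = 1.6/cos18.6° = 1.688 m; N'_5 = 109·cos18.6° = 103.3; c'Δl = 16.38; W sinα = 34.8
Slice 6: Δl = 2.0/cos25.4° = 2.214 m; N'_6 = 107·cos25.4° = 96.7; c'Δl = 21.48; W sinα = 45.9
Slice 7: Δl = 2.9/cos35.4° = 3.558 m; N'_7 = 69·cos35.4° = 56.2; c'Δl = 34.51; W sinα = 40.0
Σc'Δl = 152.7 kN/m; ΣN' = 673.7 kN/m; ΣW sinα = 156.2 kN/m
Resisting = 152.7 + 673.7·tan20.6° = 152.7 + 253.2 = 406.0 kN/m
FS = 406.0 / 156.2 = 2.600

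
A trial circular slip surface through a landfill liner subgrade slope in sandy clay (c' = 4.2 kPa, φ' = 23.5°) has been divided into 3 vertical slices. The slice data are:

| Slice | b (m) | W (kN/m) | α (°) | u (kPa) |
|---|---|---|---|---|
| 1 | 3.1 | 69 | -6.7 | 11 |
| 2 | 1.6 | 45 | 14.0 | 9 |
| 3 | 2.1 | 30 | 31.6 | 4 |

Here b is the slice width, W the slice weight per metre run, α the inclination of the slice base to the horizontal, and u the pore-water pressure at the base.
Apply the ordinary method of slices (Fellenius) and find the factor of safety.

Ordinary method of slices: FS = Σ[c'·Δl_i + (W_i cosα_i − u_i·Δl_i)·tanφ'] / Σ W_i sinα_i, with Δl_i = b_i / cosα_i.
Slice 1: Δl = 3.1/cos(-6.7°) = 3.121 m; N'_1 = 69·cos(-6.7°) − 11·3.121 = 34.2; c'Δl = 13.11; W sinα = -8.1
Slice 2: Δl = 1.6/cos14.0° = 1.649 m; N'_2 = 45·cos14.0° − 9·1.649 = 28.8; c'Δl = 6.93; W sinα = 10.9
Slice 3: Δl = 2.1/cos31.6° = 2.466 m; N'_3 = 30·cos31.6° − 4·2.466 = 15.7; c'Δl = 10.36; W sinα = 15.7
Σc'Δl = 30.4 kN/m; ΣN' = 78.7 kN/m; ΣW sinα = 18.6 kN/m
Resisting = 30.4 + 78.7·tan23.5° = 30.4 + 34.2 = 64.6 kN/m
FS = 64.6 / 18.6 = 3.482

FS = 3.48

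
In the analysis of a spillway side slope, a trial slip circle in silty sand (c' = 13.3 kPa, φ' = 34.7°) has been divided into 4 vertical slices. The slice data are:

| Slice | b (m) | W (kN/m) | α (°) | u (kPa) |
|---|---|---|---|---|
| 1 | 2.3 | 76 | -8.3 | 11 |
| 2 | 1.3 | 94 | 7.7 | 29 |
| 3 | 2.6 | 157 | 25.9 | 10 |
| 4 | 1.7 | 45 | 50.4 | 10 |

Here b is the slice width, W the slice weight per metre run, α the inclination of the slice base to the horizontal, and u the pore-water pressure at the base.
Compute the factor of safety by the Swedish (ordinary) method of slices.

Ordinary method of slices: FS = Σ[c'·Δl_i + (W_i cosα_i − u_i·Δl_i)·tanφ'] / Σ W_i sinα_i, with Δl_i = b_i / cosα_i.
Slice 1: Δl = 2.3/cos(-8.3°) = 2.324 m; N'_1 = 76·cos(-8.3°) − 11·2.324 = 49.6; c'Δl = 30.91; W sinα = -11.0
Slice 2: Δl = 1.3/cos7.7° = 1.312 m; N'_2 = 94·cos7.7° − 29·1.312 = 55.1; c'Δl = 17.45; W sinα = 12.6
Slice 3: Δl = 2.6/cos25.9° = 2.890 m; N'_3 = 157·cos25.9° − 10·2.890 = 112.3; c'Δl = 38.44; W sinα = 68.6
Slice 4: Δl = 1.7/cos50.4° = 2.667 m; N'_4 = 45·cos50.4° − 10·2.667 = 2.0; c'Δl = 35.47; W sinα = 34.7
Σc'Δl = 122.3 kN/m; ΣN' = 219.1 kN/m; ΣW sinα = 104.9 kN/m
Resisting = 122.3 + 219.1·tan34.7° = 122.3 + 151.7 = 274.0 kN/m
FS = 274.0 / 104.9 = 2.612

FS = 2.61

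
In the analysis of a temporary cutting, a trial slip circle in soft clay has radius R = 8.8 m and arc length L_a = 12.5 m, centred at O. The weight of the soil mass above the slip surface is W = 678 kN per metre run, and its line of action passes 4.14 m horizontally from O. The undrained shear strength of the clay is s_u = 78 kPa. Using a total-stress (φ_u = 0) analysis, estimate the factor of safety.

FS = 3.06

Taking moments about the centre O, the resisting moment is provided by the undrained shear strength acting along the arc:
M_R = s_u·L_a·R = 78·12.50·8.8 = 8580.0 kN·m/m
M_D = W·d = 678·4.14 = 2806.9 kN·m/m
FS = M_R / M_D = 8580.0 / 2806.9 = 3.057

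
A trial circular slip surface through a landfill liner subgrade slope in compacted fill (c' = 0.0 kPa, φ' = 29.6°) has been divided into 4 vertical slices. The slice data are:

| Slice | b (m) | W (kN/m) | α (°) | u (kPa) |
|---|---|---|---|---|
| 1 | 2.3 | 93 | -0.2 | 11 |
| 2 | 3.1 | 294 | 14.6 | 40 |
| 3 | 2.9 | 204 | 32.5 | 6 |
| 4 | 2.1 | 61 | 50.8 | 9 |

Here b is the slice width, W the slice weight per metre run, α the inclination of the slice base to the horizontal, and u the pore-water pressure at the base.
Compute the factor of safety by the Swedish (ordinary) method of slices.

FS = 0.95

Ordinary method of slices: FS = Σ[c'·Δl_i + (W_i cosα_i − u_i·Δl_i)·tanφ'] / Σ W_i sinα_i, with Δl_i = b_i / cosα_i.
Slice 1: Δl = 2.3/cos(-0.2°) = 2.300 m; N'_1 = 93·cos(-0.2°) − 11·2.300 = 67.7; c'Δl = 0.00; W sinα = -0.3
Slice 2: Δl = 3.1/cos14.6° = 3.203 m; N'_2 = 294·cos14.6° − 40·3.203 = 156.4; c'Δl = 0.00; W sinα = 74.1
Slice 3: Δl = 2.9/cos32.5° = 3.438 m; N'_3 = 204·cos32.5° − 6·3.438 = 151.4; c'Δl = 0.00; W sinα = 109.6
Slice 4: Δl = 2.1/cos50.8° = 3.323 m; N'_4 = 61·cos50.8° − 9·3.323 = 8.7; c'Δl = 0.00; W sinα = 47.3
Σc'Δl = 0.0 kN/m; ΣN' = 384.1 kN/m; ΣW sinα = 230.7 kN/m
Resisting = 0.0 + 384.1·tan29.6° = 0.0 + 218.2 = 218.2 kN/m
FS = 218.2 / 230.7 = 0.946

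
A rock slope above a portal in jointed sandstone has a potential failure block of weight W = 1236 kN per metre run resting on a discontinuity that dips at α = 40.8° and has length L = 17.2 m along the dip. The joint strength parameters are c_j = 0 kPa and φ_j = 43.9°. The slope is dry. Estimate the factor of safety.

FS = 1.11

Resolving the block weight along and normal to the plane and applying the Mohr–Coulomb strength on the joint:
N' = W cosα = 1236·cos40.8° = 935.6 kN/m
Driving force T = W sinα = 1236·sin40.8° = 807.6 kN/m
Resisting force R = c_j·L + N'·tanφ_j = 0·17.2 + 935.6·tan43.9° = 0.0 + 900.4 = 900.4 kN/m
FS = R / T = 900.4 / 807.6 = 1.115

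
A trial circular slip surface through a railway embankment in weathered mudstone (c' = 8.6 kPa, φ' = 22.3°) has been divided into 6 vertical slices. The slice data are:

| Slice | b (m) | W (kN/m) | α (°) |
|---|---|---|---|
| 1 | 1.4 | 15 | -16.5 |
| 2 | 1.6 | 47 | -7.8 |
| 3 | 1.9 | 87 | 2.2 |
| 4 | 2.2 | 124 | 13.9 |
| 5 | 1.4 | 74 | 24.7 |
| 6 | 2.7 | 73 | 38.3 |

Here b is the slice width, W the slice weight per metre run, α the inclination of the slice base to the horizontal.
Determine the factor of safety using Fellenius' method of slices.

FS = 2.70

Ordinary method of slices: FS = Σ[c'·Δl_i + (W_i cosα_i)·tanφ'] / Σ W_i sinα_i, with Δl_i = b_i / cosα_i.
Slice 1: Δl = 1.4/cos(-16.5°) = 1.460 m; N'_1 = 15·cos(-16.5°) = 14.4; c'Δl = 12.56; W sinα = -4.3
Slice 2: Δl = 1.6/cos(-7.8°) = 1.615 m; N'_2 = 47·cos(-7.8°) = 46.6; c'Δl = 13.89; W sinα = -6.4
Slice 3: Δl = 1.9/cos2.2° = 1.901 m; N'_3 = 87·cos2.2° = 86.9; c'Δl = 16.35; W sinα = 3.3
Slice 4: Δl = 2.2/cos13.9° = 2.266 m; N'_4 = 124·cos13.9° = 120.4; c'Δl = 19.49; W sinα = 29.8
Slice 5: Δl = 1.4/cos24.7° = 1.541 m; N'_5 = 74·cos24.7° = 67.2; c'Δl = 13.25; W sinα = 30.9
Slice 6: Δl = 2.7/cos38.3° = 3.440 m; N'_6 = 73·cos38.3° = 57.3; c'Δl = 29.59; W sinα = 45.2
Σc'Δl = 105.1 kN/m; ΣN' = 392.8 kN/m; ΣW sinα = 98.7 kN/m
Resisting = 105.1 + 392.8·tan22.3° = 105.1 + 161.1 = 266.2 kN/m
FS = 266.2 / 98.7 = 2.698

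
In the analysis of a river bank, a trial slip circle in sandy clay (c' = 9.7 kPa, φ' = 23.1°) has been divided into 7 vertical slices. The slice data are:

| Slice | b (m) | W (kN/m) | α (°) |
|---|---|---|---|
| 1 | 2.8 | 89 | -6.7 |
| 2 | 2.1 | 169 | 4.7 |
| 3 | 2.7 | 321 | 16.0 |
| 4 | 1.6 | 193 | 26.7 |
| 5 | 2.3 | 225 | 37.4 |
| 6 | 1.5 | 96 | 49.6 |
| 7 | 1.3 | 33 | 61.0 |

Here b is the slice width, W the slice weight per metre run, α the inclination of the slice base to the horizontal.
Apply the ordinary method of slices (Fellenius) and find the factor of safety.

Ordinary method of slices: FS = Σ[c'·Δl_i + (W_i cosα_i)·tanφ'] / Σ W_i sinα_i, with Δl_i = b_i / cosα_i.
Slice 1: Δl = 2.8/cos(-6.7°) = 2.819 m; N'_1 = 89·cos(-6.7°) = 88.4; c'Δl = 27.35; W sinα = -10.4
Slice 2: Δl = 2.1/cos4.7° = 2.107 m; N'_2 = 169·cos4.7° = 168.4; c'Δl = 20.44; W sinα = 13.8
Slice 3: Δl = 2.7/cos16.0° = 2.809 m; N'_3 = 321·cos16.0° = 308.6; c'Δl = 27.25; W sinα = 88.5
Slice 4: Δl = 1.6/cos26.7° = 1.791 m; N'_4 = 193·cos26.7° = 172.4; c'Δl = 17.37; W sinα = 86.7
Slice 5: Δl = 2.3/cos37.4° = 2.895 m; N'_5 = 225·cos37.4° = 178.7; c'Δl = 28.08; W sinα = 136.7
Slice 6: Δl = 1.5/cos49.6° = 2.314 m; N'_6 = 96·cos49.6° = 62.2; c'Δl = 22.45; W sinα = 73.1
Slice 7: Δl = 1.3/cos61.0° = 2.681 m; N'_7 = 33·cos61.0° = 16.0; c'Δl = 26.01; W sinα = 28.9
Σc'Δl = 168.9 kN/m; ΣN' = 994.8 kN/m; ΣW sinα = 417.3 kN/m
Resisting = 168.9 + 994.8·tan23.1° = 168.9 + 424.3 = 593.3 kN/m
FS = 593.3 / 417.3 = 1.422

FS = 1.42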